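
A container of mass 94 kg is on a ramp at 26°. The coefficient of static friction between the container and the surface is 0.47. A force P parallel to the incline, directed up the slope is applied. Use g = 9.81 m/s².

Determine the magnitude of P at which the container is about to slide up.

P ≈ 794 N

At impending motion up the slope, friction acts down-slope at its limit: f = μ_s N.
P is parallel to the surface, so N = m g cos θ = 829 N.
Along the incline: P = m g sin θ + μ_s N = 404 + 0.47×829 = 794 N.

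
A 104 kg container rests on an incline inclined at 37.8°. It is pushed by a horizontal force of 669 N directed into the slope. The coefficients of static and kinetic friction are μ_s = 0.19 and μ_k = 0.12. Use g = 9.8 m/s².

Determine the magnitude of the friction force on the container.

f ≈ 96.1 N (up the incline)

Normal direction: N = m g cos θ + P sin θ = 1215 N.
Parallel to the incline: P cos θ − m g sin θ = 528.6 − 624.7 = -96.06 N; the friction needed to balance this is 96.06 N acting up the slope.
The limit of static friction is μ_s N = 230.9 N.
|f_req| = 96.06 ≤ 230.9 N → the container is in equilibrium; friction equals the required value.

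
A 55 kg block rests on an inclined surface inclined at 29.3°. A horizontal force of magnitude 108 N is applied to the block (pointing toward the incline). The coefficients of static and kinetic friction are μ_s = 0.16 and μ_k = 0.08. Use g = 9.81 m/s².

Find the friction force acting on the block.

f ≈ 41.9 N (up the incline)

Normal direction: N = m g cos θ + P sin θ = 523.4 N.
Parallel to the incline: P cos θ − m g sin θ = 94.18 − 264 = -169.9 N; the friction needed to balance this is 169.9 N acting up the slope.
Maximum static friction: μ_s N = 0.16 × 523.4 = 83.74 N.
The required 169.9 N exceeds the static limit, so the block slides down-slope and f = μ_k N = 0.08×523.4 = 41.9 N.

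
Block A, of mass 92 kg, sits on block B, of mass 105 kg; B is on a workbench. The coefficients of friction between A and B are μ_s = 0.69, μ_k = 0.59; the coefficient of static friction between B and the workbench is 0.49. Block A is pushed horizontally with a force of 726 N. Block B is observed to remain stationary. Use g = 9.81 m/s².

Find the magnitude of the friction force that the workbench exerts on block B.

Between the blocks, N₁ = m_A g = 902.5 N.
So the A–B interface can sustain at most μ_s N₁ = 622.7 N of static friction.
P = 726 N exceeds that limit, so A slips over B and the interface friction becomes kinetic: f₁ = μ_k N₁ = 0.59×902.5 = 532 N.
By Newton's third law B feels 532 N forward from A. With B stationary, the floor's static friction on B balances it: f₂ = 532 N (well within μ_s(m_A+m_B)g = 947 N).

f ≈ 532 N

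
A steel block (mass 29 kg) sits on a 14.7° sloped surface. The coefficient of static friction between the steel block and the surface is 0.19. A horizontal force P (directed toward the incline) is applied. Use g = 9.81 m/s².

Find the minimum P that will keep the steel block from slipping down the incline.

The steel block tends to slide down (tan θ > μ_s), so at the point of impending slip friction acts up-slope at its limit: f = μ_s N.
Perpendicular to the incline: N = m g cos θ + P sin θ.
Along the incline: P cos θ + μ_s N = m g sin θ, i.e. P cos θ + μ_s (m g cos θ + P sin θ) = m g sin θ.
Solving, P (cos θ + μ_s sin θ) = m g (sin θ − μ_s cos θ), so P = 284×0.06998/1.015 = 19.6 N.

P_min ≈ 19.6 N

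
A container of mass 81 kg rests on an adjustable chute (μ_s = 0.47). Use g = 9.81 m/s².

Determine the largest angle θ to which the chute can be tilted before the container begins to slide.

At the slip threshold, m g sin θ = μ_s · m g cos θ, so tan θ = μ_s.
θ_max = arctan(0.47) = 25.2°.

θ_max ≈ 25.2°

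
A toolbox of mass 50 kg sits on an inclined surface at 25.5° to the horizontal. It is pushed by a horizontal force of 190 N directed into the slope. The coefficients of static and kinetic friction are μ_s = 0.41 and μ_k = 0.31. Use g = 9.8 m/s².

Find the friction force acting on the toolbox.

Resolve perpendicular to the incline: N = m g cos θ + P sin θ = 50×9.8×cos 25.5° + 190×sin 25.5° = 524.1 N.
Along the incline, the net driving force (taking up-slope positive) is P cos θ − m g sin θ = 171.5 − 211 = -39.46 N, so equilibrium requires friction f = 39.46 N (up-slope).
Maximum static friction: μ_s N = 0.41 × 524.1 = 214.9 N.
|f_req| = 39.46 ≤ 214.9 N → the toolbox is in equilibrium; friction equals the required value.

f ≈ 39.5 N (up the incline)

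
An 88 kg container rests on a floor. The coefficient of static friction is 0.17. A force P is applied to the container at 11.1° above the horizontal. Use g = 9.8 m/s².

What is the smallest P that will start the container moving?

P ≈ 145 N

N = m g − P sin α (the pull lifts the container).
At impending slip, P cos α = μ_s N = μ_s (m g − P sin α).
Solving: P (cos α + μ_s sin α) = μ_s m g → P = 0.17×862/(cos 11.1° + 0.17 sin 11.1°) = 147/1.014 = 145 N.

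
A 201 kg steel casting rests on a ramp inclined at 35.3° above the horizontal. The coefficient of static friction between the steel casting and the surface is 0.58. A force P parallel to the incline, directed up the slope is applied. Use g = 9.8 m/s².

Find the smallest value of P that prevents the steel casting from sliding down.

P_min ≈ 206 N

The steel casting tends to slide down (tan θ > μ_s), so at the point of impending slip friction acts up-slope at its limit: f = μ_s N.
P is parallel to the surface, so N = m g cos θ = 1610 N.
Along the incline: P + μ_s N = m g sin θ, so P = 1140 − 0.58×1610 = 206 N.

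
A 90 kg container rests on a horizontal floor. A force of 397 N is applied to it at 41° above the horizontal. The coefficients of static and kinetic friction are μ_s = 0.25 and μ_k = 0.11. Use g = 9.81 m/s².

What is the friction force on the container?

Vertical equilibrium gives N = m g − P sin α = 622.4 N.
The horizontal driving force is P cos α = 299.6 N, so equilibrium needs friction f = 299.6 N.
μ_s N = 0.25 × 622.4 = 155.6 N.
299.6 > 155.6 N → the container slides; f = μ_k N = 0.11×622.4 = 68.5 N.

f ≈ 68.5 N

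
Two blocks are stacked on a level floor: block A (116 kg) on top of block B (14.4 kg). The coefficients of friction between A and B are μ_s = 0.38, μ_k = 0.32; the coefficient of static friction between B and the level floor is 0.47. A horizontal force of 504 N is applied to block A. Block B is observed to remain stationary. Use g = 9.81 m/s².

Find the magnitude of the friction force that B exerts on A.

f ≈ 364 N

Normal force at the A–B interface: N₁ = m_A g = 1138 N.
Maximum static friction on A from B: μ_s N₁ = 0.38×1138 = 432.4 N.
P = 504 N exceeds that limit, so A slips over B and the interface friction becomes kinetic: f₁ = μ_k N₁ = 0.32×1138 = 364 N.
By Newton's third law B feels 364 N forward from A. With B stationary, the floor's static friction on B balances it: f₂ = 364 N (well within μ_s(m_A+m_B)g = 601.2 N).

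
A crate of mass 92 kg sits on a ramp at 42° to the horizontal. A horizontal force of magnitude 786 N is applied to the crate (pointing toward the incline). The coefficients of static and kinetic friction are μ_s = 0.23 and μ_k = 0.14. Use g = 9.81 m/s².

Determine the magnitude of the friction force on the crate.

f ≈ 19.8 N (up the incline)

Resolve perpendicular to the incline: N = m g cos θ + P sin θ = 92×9.81×cos 42° + 786×sin 42° = 1197 N.
Along the incline, the net driving force (taking up-slope positive) is P cos θ − m g sin θ = 584.1 − 603.9 = -19.79 N, so equilibrium requires friction f = 19.79 N (up-slope).
Maximum static friction: μ_s N = 0.23 × 1197 = 275.2 N.
Since 19.79 N is within the 275.2 N limit, the crate stays put and friction is exactly 19.8 N.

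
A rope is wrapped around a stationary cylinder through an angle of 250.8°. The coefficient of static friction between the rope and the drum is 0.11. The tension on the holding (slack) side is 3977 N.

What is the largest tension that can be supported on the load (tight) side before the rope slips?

At impending slip the capstan equation gives T₂/T₁ = e^{μβ} with β in radians.
β = 250.8° × π/180 = 4.377 rad.
e^{μβ} = e^{0.11×4.377} = 1.619.
T₂ = T₁ · e^{μβ} = 3977 × 1.619 = 6440 N.

T_max ≈ 6440 N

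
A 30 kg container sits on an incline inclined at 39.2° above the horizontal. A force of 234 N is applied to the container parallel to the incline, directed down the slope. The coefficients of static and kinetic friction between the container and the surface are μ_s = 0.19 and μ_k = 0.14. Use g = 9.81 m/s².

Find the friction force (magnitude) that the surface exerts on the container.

Normal force: N = m g cos θ = 30 × 9.81 × cos 39.2° = 228.1 N.
The friction needed for equilibrium is m g sin θ + P = 186 + 234 = 420 N, measured positive up-slope.
Maximum static friction available: μ_s N = 0.19 × 228.1 = 43.33 N.
|420| exceeds 43.33 N, so the container slips down-slope; friction is kinetic, f = μ_k N = 0.14×228.1 = 31.9 N.

f ≈ 31.9 N (up the incline)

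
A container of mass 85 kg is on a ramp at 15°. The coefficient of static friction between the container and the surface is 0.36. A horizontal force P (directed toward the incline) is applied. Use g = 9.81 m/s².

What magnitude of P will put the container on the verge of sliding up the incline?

At impending motion up the slope, friction acts down-slope at its limit: f = μ_s N.
Perpendicular to the incline: N = m g cos θ + P sin θ.
Along the incline: P cos θ = m g sin θ + μ_s N = m g sin θ + μ_s (m g cos θ + P sin θ).
Solving, P (cos θ − μ_s sin θ) = m g (sin θ + μ_s cos θ), so P = 85×9.81×(sin 15° + 0.36 cos 15°)/(cos 15° − 0.36 sin 15°) = 834×0.6066/0.8728 = 580 N.

P ≈ 580 N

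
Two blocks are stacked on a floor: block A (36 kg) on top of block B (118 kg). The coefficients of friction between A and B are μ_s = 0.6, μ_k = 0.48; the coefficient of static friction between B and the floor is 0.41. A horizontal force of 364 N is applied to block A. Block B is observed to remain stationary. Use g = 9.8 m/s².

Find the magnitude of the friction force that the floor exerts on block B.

The normal force B exerts on A is simply A's weight, N₁ = 352.8 N.
Maximum static friction on A from B: μ_s N₁ = 0.6×352.8 = 211.7 N.
Since P = 364 N > 211.7 N, A slides on B; the A–B friction is kinetic: f₁ = μ_k N₁ = 0.48×352.8 = 169 N.
B experiences an equal 169 N forward from A (third law). B is in equilibrium, so the floor supplies f₂ = 169 N of static friction (limit μ_s(m_A+m_B)g = 618.8 N, not exceeded).

f ≈ 169 N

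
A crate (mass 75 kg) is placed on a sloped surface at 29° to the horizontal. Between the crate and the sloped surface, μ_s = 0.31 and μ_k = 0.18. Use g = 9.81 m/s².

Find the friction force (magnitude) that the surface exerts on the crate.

f ≈ 116 N (up the incline)

Perpendicular to the surface, N = m g cos θ = 75·9.81·cos 29° = 643.5 N.
For equilibrium along the incline, friction must balance the weight component: f = m g sin θ = 356.7 N up the slope.
Maximum static friction available: μ_s N = 0.31 × 643.5 = 199.5 N.
Since |356.7| > 199.5 N, static friction cannot hold it; the crate slides down the incline and kinetic friction applies: f = μ_k N = 0.18 × 643.5 = 116 N.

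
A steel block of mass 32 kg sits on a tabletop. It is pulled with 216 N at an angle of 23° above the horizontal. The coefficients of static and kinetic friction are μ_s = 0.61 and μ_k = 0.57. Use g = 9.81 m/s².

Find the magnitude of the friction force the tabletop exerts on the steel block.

N = m g − P sin α = 313.9 − 216×sin 23° = 229.5 N.
For equilibrium, f = P cos α = 216×cos 23° = 198.8 N.
μ_s N = 0.61 × 229.5 = 140 N.
198.8 > 140 N → the steel block slides; f = μ_k N = 0.57×229.5 = 131 N.

f ≈ 131 N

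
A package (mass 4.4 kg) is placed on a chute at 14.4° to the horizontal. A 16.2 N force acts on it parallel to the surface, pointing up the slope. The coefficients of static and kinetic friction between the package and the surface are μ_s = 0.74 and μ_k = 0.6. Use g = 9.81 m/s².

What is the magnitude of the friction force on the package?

f ≈ 5.47 N (down the incline)

The normal reaction is N = m g cos θ = 41.81 N.
For equilibrium along the incline the friction force must supply f = m g sin θ − P = 10.73 − 16.2 = -5.466 N (positive meaning up-slope).
Maximum static friction available: μ_s N = 0.74 × 41.81 = 30.94 N.
Since |-5.466| ≤ 30.94 N, static friction is sufficient; f equals the required value, not μ_s N.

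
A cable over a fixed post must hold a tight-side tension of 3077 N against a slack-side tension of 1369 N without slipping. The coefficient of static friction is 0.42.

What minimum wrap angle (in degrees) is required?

T₂/T₁ = e^{μβ} → β = ln(T₂/T₁)/μ.
β = ln(3077/1369)/0.42 = 0.8099/0.42 = 1.928 rad.
In degrees: β = 1.928 × 180/π = 110°.

β_min ≈ 110°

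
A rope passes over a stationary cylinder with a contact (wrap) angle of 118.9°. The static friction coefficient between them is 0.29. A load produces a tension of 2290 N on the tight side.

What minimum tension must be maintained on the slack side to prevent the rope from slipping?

T_min ≈ 1250 N

Capstan equation at impending slip: T_tight/T_slack = e^{μβ}.
β = 118.9° = 2.075 rad; e^{μβ} = e^{0.29×2.075} = 1.825.
T_slack = T_tight / e^{μβ} = 2290 / 1.825 = 1250 N.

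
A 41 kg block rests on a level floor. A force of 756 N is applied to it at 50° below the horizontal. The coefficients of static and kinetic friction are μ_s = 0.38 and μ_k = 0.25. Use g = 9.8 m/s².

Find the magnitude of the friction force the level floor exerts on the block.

Vertical equilibrium gives N = m g + P sin α = 980.9 N.
The horizontal driving force is P cos α = 485.9 N, so equilibrium needs friction f = 485.9 N.
μ_s N = 0.38 × 980.9 = 372.8 N.
The required friction exceeds μ_s N, so the block moves and f = μ_k N = 245 N.

f ≈ 245 N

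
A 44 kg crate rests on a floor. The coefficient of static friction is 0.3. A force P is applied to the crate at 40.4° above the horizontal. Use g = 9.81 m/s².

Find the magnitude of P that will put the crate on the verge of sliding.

P ≈ 135 N

N = m g − P sin α (the pull lifts the crate).
At impending slip, P cos α = μ_s N = μ_s (m g − P sin α).
Solving: P (cos α + μ_s sin α) = μ_s m g → P = 0.3×432/(cos 40.4° + 0.3 sin 40.4°) = 129/0.956 = 135 N.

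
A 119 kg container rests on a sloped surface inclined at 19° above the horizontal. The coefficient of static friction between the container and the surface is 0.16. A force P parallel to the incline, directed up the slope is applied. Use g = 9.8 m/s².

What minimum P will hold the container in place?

P_min ≈ 203 N

The container tends to slide down (tan θ > μ_s), so at the point of impending slip friction acts up-slope at its limit: f = μ_s N.
P is parallel to the surface, so N = m g cos θ = 1100 N.
Along the incline: P + μ_s N = m g sin θ, so P = 380 − 0.16×1100 = 203 N.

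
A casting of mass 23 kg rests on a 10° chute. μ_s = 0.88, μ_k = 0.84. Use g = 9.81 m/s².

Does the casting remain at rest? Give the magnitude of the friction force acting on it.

f ≈ 39.2 N

N = m g cos θ = 222 N.
Down-slope weight component: m g sin θ = 39.2 N.
μ_s N = 196 N.
39.2 ≤ 196 N, so it stays put; friction = 39.2 N.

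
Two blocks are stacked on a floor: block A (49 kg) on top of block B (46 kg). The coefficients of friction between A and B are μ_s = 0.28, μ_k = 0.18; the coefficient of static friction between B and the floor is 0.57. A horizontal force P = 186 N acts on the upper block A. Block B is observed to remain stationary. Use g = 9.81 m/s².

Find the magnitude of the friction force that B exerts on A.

Normal force at the A–B interface: N₁ = m_A g = 480.7 N.
So the A–B interface can sustain at most μ_s N₁ = 134.6 N of static friction.
P = 186 N exceeds that limit, so A slips over B and the interface friction becomes kinetic: f₁ = μ_k N₁ = 0.18×480.7 = 86.5 N.
By Newton's third law B feels 86.5 N forward from A. With B stationary, the floor's static friction on B balances it: f₂ = 86.5 N (well within μ_s(m_A+m_B)g = 531.2 N).

f ≈ 86.5 N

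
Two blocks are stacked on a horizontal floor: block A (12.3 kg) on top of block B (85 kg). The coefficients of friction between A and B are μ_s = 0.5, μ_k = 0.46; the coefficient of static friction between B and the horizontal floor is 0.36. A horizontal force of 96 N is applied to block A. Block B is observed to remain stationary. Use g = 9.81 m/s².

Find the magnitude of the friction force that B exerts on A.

The normal force B exerts on A is simply A's weight, N₁ = 120.7 N.
So the A–B interface can sustain at most μ_s N₁ = 60.33 N of static friction.
P = 96 N exceeds that limit, so A slips over B and the interface friction becomes kinetic: f₁ = μ_k N₁ = 0.46×120.7 = 55.5 N.
B experiences an equal 55.5 N forward from A (third law). B is in equilibrium, so the floor supplies f₂ = 55.5 N of static friction (limit μ_s(m_A+m_B)g = 343.6 N, not exceeded).

f ≈ 55.5 N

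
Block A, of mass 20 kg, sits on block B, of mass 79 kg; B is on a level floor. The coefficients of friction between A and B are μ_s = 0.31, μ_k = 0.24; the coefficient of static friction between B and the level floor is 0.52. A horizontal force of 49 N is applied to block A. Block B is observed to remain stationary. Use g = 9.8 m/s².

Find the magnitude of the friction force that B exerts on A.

Between the blocks, N₁ = m_A g = 196 N.
Maximum static friction on A from B: μ_s N₁ = 0.31×196 = 60.76 N.
P = 49 N is within that limit, so A and B move together (both at rest); the A–B friction is simply f₁ = P = 49 N.
By Newton's third law B feels 49 N forward from A. With B stationary, the floor's static friction on B balances it: f₂ = 49 N (well within μ_s(m_A+m_B)g = 504.5 N).

f ≈ 49 N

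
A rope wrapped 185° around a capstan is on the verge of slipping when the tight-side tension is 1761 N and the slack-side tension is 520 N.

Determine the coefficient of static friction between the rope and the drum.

μ ≈ 0.378

T₂/T₁ = e^{μβ} → μ = ln(T₂/T₁)/β.
β = 185° = 3.229 rad.
μ = ln(1761/520)/3.229 = ln(3.387)/3.229 = 0.378.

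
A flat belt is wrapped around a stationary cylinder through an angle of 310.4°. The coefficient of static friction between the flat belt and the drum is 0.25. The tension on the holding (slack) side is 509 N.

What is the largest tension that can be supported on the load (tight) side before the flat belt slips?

At impending slip the capstan equation gives T₂/T₁ = e^{μβ} with β in radians.
β = 310.4° × π/180 = 5.418 rad.
e^{μβ} = e^{0.25×5.418} = 3.874.
T₂ = T₁ · e^{μβ} = 509 × 3.874 = 1970 N.

T_max ≈ 1970 N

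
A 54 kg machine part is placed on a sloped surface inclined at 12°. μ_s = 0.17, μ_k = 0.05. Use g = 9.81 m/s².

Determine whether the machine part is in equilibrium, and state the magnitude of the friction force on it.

f ≈ 25.9 N

N = m g cos θ = 518 N.
Down-slope weight component: m g sin θ = 110 N.
μ_s N = 88.1 N.
110 > 88.1 N, so it slides; kinetic friction f = μ_k N = 0.05×518 = 25.9 N.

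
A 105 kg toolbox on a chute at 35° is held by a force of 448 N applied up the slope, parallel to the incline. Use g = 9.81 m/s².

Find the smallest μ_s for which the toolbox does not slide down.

N = m g cos θ = 843.8 N.
Friction must make up the shortfall along the incline: f = m g sin θ − P = 590.8 − 448 = 142.8 N.
At the threshold f = μ_s N, so μ_s,min = 142.8/843.8 = 0.169.

μ_s,min ≈ 0.169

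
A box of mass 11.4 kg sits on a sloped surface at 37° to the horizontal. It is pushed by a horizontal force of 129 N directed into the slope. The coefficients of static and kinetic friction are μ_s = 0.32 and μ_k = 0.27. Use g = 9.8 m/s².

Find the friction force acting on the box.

Normal direction: N = m g cos θ + P sin θ = 166.9 N.
Along the incline, the net driving force (taking up-slope positive) is P cos θ − m g sin θ = 103 − 67.23 = 35.79 N, so equilibrium requires friction f = -35.79 N (down-slope).
Maximum static friction: μ_s N = 0.32 × 166.9 = 53.39 N.
|f_req| = 35.79 ≤ 53.39 N → the box is in equilibrium; friction equals the required value.

f ≈ 35.8 N (down the incline)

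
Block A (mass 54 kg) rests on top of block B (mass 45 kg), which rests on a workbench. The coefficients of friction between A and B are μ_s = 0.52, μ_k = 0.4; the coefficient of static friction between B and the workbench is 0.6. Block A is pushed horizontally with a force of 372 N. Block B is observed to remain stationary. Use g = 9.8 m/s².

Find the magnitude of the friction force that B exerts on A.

f ≈ 212 N

The normal force B exerts on A is simply A's weight, N₁ = 529.2 N.
So the A–B interface can sustain at most μ_s N₁ = 275.2 N of static friction.
P = 372 N exceeds that limit, so A slips over B and the interface friction becomes kinetic: f₁ = μ_k N₁ = 0.4×529.2 = 212 N.
By Newton's third law B feels 212 N forward from A. With B stationary, the floor's static friction on B balances it: f₂ = 212 N (well within μ_s(m_A+m_B)g = 582.1 N).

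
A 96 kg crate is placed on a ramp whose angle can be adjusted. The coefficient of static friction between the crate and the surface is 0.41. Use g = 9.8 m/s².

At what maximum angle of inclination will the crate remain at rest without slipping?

At the slip threshold, m g sin θ = μ_s · m g cos θ, so tan θ = μ_s.
θ_max = arctan(0.41) = 22.3°.

θ_max ≈ 22.3°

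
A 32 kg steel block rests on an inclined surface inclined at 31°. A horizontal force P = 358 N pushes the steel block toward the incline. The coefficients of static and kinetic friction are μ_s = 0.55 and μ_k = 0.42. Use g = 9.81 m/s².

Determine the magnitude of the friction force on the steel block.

Normal direction: N = m g cos θ + P sin θ = 453.5 N.
Along the incline, the net driving force (taking up-slope positive) is P cos θ − m g sin θ = 306.9 − 161.7 = 145.2 N, so equilibrium requires friction f = -145.2 N (down-slope).
Maximum static friction: μ_s N = 0.55 × 453.5 = 249.4 N.
|f_req| = 145.2 ≤ 249.4 N → the steel block is in equilibrium; friction equals the required value.

f ≈ 145 N (down the incline)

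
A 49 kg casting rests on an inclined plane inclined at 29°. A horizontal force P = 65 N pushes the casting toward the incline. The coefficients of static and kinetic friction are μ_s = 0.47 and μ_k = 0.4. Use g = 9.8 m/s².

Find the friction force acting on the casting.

The horizontal push has a component P sin θ into the surface, so N = m g cos θ + P sin θ = 420 + 31.51 = 451.5 N.
Parallel to the incline: P cos θ − m g sin θ = 56.85 − 232.8 = -176 N; the friction needed to balance this is 176 N acting up the slope.
The limit of static friction is μ_s N = 212.2 N.
|f_req| = 176 ≤ 212.2 N → the casting is in equilibrium; friction equals the required value.

f ≈ 176 N (up the incline)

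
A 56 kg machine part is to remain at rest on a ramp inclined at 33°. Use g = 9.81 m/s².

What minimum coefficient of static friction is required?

At the slip threshold m g sin θ = μ_s m g cos θ, so μ_s,min = tan θ.
μ_s,min = tan 33° = 0.649.

μ_s,min ≈ 0.649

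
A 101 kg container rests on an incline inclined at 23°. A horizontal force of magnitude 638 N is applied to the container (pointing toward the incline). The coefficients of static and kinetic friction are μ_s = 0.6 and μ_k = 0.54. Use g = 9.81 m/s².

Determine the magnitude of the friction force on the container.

The horizontal push has a component P sin θ into the surface, so N = m g cos θ + P sin θ = 912 + 249.3 = 1161 N.
Parallel to the incline: P cos θ − m g sin θ = 587.3 − 387.1 = 200.1 N; the friction needed to balance this is 200.1 N acting down the slope.
The limit of static friction is μ_s N = 696.8 N.
|f_req| = 200.1 ≤ 696.8 N → the container is in equilibrium; friction equals the required value.

f ≈ 200 N (down the incline)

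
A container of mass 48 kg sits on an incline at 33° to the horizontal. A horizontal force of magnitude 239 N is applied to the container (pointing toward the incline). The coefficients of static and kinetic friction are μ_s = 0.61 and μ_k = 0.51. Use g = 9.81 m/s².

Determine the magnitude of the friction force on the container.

Resolve perpendicular to the incline: N = m g cos θ + P sin θ = 48×9.81×cos 33° + 239×sin 33° = 525.1 N.
Along the incline, the net driving force (taking up-slope positive) is P cos θ − m g sin θ = 200.4 − 256.5 = -56.02 N, so equilibrium requires friction f = 56.02 N (up-slope).
Maximum static friction: μ_s N = 0.61 × 525.1 = 320.3 N.
Since 56.02 N is within the 320.3 N limit, the container stays put and friction is exactly 56 N.

f ≈ 56 N (up the incline)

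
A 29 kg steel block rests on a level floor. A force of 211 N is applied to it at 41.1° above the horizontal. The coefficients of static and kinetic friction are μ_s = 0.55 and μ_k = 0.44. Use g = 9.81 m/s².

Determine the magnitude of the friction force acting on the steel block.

f ≈ 64.1 N

The vertical component of P reduces the normal force: N = m g − P sin α = 284.5 − 138.7 = 145.8 N.
For equilibrium, f = P cos α = 211×cos 41.1° = 159 N.
μ_s N = 0.55 × 145.8 = 80.18 N.
The required friction exceeds μ_s N, so the steel block moves and f = μ_k N = 64.1 N.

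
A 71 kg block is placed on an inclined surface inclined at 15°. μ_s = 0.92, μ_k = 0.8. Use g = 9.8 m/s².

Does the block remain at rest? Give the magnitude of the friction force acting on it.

N = m g cos θ = 672 N.
Down-slope weight component: m g sin θ = 180 N.
μ_s N = 618 N.
180 ≤ 618 N, so it stays put; friction = 180 N.

f ≈ 180 N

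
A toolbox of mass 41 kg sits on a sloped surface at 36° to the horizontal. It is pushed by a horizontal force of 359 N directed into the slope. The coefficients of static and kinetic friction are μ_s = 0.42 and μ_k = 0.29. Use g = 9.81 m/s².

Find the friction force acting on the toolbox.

Normal direction: N = m g cos θ + P sin θ = 536.4 N.
Along the incline, the net driving force (taking up-slope positive) is P cos θ − m g sin θ = 290.4 − 236.4 = 54.02 N, so equilibrium requires friction f = -54.02 N (down-slope).
Maximum static friction: μ_s N = 0.42 × 536.4 = 225.3 N.
Since 54.02 N is within the 225.3 N limit, the toolbox stays put and friction is exactly 54 N.

f ≈ 54 N (down the incline)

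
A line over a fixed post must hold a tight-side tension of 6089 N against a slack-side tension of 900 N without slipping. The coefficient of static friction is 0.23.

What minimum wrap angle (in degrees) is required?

β_min ≈ 476°

T₂/T₁ = e^{μβ} → β = ln(T₂/T₁)/μ.
β = ln(6089/900)/0.23 = 1.912/0.23 = 8.312 rad.
In degrees: β = 8.312 × 180/π = 476°.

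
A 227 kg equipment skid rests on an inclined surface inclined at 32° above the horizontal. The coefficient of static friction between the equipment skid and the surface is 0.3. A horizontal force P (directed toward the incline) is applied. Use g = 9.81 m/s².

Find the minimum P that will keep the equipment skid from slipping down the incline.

The equipment skid tends to slide down (tan θ > μ_s), so at the point of impending slip friction acts up-slope at its limit: f = μ_s N.
Perpendicular to the incline: N = m g cos θ + P sin θ.
Along the incline: P cos θ + μ_s N = m g sin θ, i.e. P cos θ + μ_s (m g cos θ + P sin θ) = m g sin θ.
Solving, P (cos θ + μ_s sin θ) = m g (sin θ − μ_s cos θ), so P = 2230×0.2755/1.007 = 609 N.

P_min ≈ 609 N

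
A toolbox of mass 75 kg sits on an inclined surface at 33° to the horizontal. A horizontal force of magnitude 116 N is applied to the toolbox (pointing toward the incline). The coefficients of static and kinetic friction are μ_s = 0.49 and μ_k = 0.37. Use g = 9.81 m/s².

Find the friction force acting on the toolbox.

f ≈ 303 N (up the incline)

Normal direction: N = m g cos θ + P sin θ = 680.2 N.
Along the incline, the net driving force (taking up-slope positive) is P cos θ − m g sin θ = 97.29 − 400.7 = -303.4 N, so equilibrium requires friction f = 303.4 N (up-slope).
The limit of static friction is μ_s N = 333.3 N.
|f_req| = 303.4 ≤ 333.3 N → the toolbox is in equilibrium; friction equals the required value.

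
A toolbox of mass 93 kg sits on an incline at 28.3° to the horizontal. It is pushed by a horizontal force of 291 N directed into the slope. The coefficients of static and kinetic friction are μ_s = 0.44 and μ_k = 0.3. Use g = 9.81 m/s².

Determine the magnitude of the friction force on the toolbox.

Resolve perpendicular to the incline: N = m g cos θ + P sin θ = 93×9.81×cos 28.3° + 291×sin 28.3° = 941.2 N.
Parallel to the incline: P cos θ − m g sin θ = 256.2 − 432.5 = -176.3 N; the friction needed to balance this is 176.3 N acting up the slope.
Maximum static friction: μ_s N = 0.44 × 941.2 = 414.1 N.
Since 176.3 N is within the 414.1 N limit, the toolbox stays put and friction is exactly 176 N.

f ≈ 176 N (up the incline)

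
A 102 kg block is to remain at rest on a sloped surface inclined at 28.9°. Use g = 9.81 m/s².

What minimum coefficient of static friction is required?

μ_s,min ≈ 0.552

At the slip threshold m g sin θ = μ_s m g cos θ, so μ_s,min = tan θ.
μ_s,min = tan 28.9° = 0.552.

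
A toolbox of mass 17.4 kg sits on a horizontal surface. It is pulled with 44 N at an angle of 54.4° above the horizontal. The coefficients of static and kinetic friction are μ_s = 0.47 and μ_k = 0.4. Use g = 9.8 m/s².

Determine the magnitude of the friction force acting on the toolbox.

f ≈ 25.6 N

N = m g − P sin α = 170.5 − 44×sin 54.4° = 134.7 N.
Horizontally, friction must balance P cos α = 25.61 N.
μ_s N = 0.47 × 134.7 = 63.33 N.
Since 25.61 N does not exceed the limit, the toolbox stays at rest and f = 25.6 N.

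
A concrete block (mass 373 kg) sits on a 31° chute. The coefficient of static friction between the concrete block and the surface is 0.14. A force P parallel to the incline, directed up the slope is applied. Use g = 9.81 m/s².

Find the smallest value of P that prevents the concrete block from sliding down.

The concrete block tends to slide down (tan θ > μ_s), so at the point of impending slip friction acts up-slope at its limit: f = μ_s N.
P is parallel to the surface, so N = m g cos θ = 3140 N.
Along the incline: P + μ_s N = m g sin θ, so P = 1880 − 0.14×3140 = 1450 N.

P_min ≈ 1450 N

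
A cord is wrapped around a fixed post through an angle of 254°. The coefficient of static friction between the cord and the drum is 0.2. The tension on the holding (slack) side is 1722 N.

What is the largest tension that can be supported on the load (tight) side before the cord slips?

T_max ≈ 4180 N

At impending slip the capstan equation gives T₂/T₁ = e^{μβ} with β in radians.
β = 254° × π/180 = 4.433 rad.
e^{μβ} = e^{0.2×4.433} = 2.427.
T₂ = T₁ · e^{μβ} = 1722 × 2.427 = 4180 N.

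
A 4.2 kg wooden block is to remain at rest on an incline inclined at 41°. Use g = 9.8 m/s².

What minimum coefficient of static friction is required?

μ_s,min ≈ 0.869

At the slip threshold m g sin θ = μ_s m g cos θ, so μ_s,min = tan θ.
μ_s,min = tan 41° = 0.869.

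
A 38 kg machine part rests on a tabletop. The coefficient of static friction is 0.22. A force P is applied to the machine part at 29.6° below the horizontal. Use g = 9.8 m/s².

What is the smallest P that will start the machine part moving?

N = m g + P sin α (the push presses the machine part into the tabletop).
At impending slip, P cos α = μ_s N = μ_s (m g + P sin α).
Solving: P (cos α − μ_s sin α) = μ_s m g → P = 0.22×372/(cos 29.6° − 0.22 sin 29.6°) = 81.9/0.7608 = 108 N.

P ≈ 108 N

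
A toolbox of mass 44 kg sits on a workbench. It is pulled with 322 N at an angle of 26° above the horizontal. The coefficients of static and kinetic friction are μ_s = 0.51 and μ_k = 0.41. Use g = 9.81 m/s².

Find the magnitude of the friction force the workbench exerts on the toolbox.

f ≈ 119 N

N = m g − P sin α = 431.6 − 322×sin 26° = 290.5 N.
The horizontal driving force is P cos α = 289.4 N, so equilibrium needs friction f = 289.4 N.
The static-friction limit is μ_s N = 148.1 N.
289.4 > 148.1 N → the toolbox slides; f = μ_k N = 0.41×290.5 = 119 N.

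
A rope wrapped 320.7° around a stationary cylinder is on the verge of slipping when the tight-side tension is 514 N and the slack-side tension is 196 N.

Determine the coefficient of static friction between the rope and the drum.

μ ≈ 0.172

T₂/T₁ = e^{μβ} → μ = ln(T₂/T₁)/β.
β = 320.7° = 5.597 rad.
μ = ln(514/196)/5.597 = ln(2.622)/5.597 = 0.172.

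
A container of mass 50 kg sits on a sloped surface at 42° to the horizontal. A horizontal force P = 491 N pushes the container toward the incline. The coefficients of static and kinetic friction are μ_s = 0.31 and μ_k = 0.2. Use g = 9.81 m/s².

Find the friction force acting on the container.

Resolve perpendicular to the incline: N = m g cos θ + P sin θ = 50×9.81×cos 42° + 491×sin 42° = 693.1 N.
Along the incline, the net driving force (taking up-slope positive) is P cos θ − m g sin θ = 364.9 − 328.2 = 36.68 N, so equilibrium requires friction f = -36.68 N (down-slope).
Maximum static friction: μ_s N = 0.31 × 693.1 = 214.8 N.
|f_req| = 36.68 ≤ 214.8 N → the container is in equilibrium; friction equals the required value.

f ≈ 36.7 N (down the incline)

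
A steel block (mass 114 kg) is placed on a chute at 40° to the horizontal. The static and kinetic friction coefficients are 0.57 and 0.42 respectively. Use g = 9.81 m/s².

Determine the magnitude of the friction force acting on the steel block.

f ≈ 360 N (up the incline)

Perpendicular to the surface, N = m g cos θ = 114·9.81·cos 40° = 856.7 N.
For equilibrium along the incline, friction must balance the weight component: f = m g sin θ = 718.9 N up the slope.
Static friction can supply at most μ_s N = 488.3 N.
|718.9| exceeds 488.3 N, so the steel block slips down-slope; friction is kinetic, f = μ_k N = 0.42×856.7 = 360 N.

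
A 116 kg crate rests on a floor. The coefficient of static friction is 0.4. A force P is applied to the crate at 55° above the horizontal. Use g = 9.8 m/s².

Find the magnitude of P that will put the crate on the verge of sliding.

P ≈ 505 N

N = m g − P sin α (the pull lifts the crate).
At impending slip, P cos α = μ_s N = μ_s (m g − P sin α).
Solving: P (cos α + μ_s sin α) = μ_s m g → P = 0.4×1140/(cos 55° + 0.4 sin 55°) = 455/0.9012 = 505 N.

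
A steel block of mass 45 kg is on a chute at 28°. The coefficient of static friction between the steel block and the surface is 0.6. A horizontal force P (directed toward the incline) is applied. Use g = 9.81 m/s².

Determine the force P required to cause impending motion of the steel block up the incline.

At impending motion up the slope, friction acts down-slope at its limit: f = μ_s N.
Perpendicular to the incline: N = m g cos θ + P sin θ.
Along the incline: P cos θ = m g sin θ + μ_s N = m g sin θ + μ_s (m g cos θ + P sin θ).
Solving, P (cos θ − μ_s sin θ) = m g (sin θ + μ_s cos θ), so P = 45×9.81×(sin 28° + 0.6 cos 28°)/(cos 28° − 0.6 sin 28°) = 441×0.9992/0.6013 = 734 N.

P ≈ 734 N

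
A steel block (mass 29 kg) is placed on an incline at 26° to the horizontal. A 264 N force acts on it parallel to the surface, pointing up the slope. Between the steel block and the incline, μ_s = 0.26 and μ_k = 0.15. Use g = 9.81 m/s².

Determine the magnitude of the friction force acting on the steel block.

f ≈ 38.4 N (down the incline)

The normal reaction is N = m g cos θ = 255.7 N.
For equilibrium along the incline the friction force must supply f = m g sin θ − P = 124.7 − 264 = -139.3 N (positive meaning up-slope).
Maximum static friction available: μ_s N = 0.26 × 255.7 = 66.48 N.
Since |-139.3| > 66.48 N, static friction cannot hold it; the steel block slides up the incline and kinetic friction applies: f = μ_k N = 0.15 × 255.7 = 38.4 N.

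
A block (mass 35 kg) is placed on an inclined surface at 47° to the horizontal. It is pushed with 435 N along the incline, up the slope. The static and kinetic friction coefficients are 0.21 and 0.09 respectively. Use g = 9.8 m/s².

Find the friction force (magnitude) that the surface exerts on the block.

Normal force: N = m g cos θ = 35 × 9.8 × cos 47° = 233.9 N.
Parallel to the incline, ΣF = 0 gives f = m g sin θ − P = 250.9 − 435 = -184.1 N (up-slope positive).
Maximum static friction available: μ_s N = 0.21 × 233.9 = 49.12 N.
|-184.1| exceeds 49.12 N, so the block slips up-slope; friction is kinetic, f = μ_k N = 0.09×233.9 = 21.1 N.

f ≈ 21.1 N (down the incline)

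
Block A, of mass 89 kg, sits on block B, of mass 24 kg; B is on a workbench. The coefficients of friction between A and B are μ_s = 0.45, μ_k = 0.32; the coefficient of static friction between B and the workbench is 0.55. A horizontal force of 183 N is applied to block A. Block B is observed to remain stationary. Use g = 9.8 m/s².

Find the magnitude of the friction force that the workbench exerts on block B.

f ≈ 183 N

The normal force B exerts on A is simply A's weight, N₁ = 872.2 N.
Maximum static friction on A from B: μ_s N₁ = 0.45×872.2 = 392.5 N.
P = 183 N is within that limit, so A and B move together (both at rest); the A–B friction is simply f₁ = P = 183 N.
By Newton's third law B feels 183 N forward from A. With B stationary, the floor's static friction on B balances it: f₂ = 183 N (well within μ_s(m_A+m_B)g = 609.1 N).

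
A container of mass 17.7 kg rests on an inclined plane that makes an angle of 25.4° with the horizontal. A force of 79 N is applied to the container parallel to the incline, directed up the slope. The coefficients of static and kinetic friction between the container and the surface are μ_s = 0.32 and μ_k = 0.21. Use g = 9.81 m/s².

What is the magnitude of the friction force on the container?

f ≈ 4.52 N (down the incline)

Perpendicular to the surface, N = m g cos θ = 17.7·9.81·cos 25.4° = 156.9 N.
For equilibrium along the incline the friction force must supply f = m g sin θ − P = 74.48 − 79 = -4.521 N (positive meaning up-slope).
The static-friction ceiling is μ_s N = 0.32 × 156.9 = 50.19 N.
Since |-4.521| ≤ 50.19 N, no slip — friction simply equals what equilibrium demands.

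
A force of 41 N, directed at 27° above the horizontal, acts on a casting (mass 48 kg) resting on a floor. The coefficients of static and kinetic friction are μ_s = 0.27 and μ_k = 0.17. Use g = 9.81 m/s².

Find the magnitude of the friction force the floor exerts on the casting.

The vertical component of P reduces the normal force: N = m g − P sin α = 470.9 − 18.61 = 452.3 N.
For equilibrium, f = P cos α = 41×cos 27° = 36.53 N.
The static-friction limit is μ_s N = 122.1 N.
Since 36.53 N does not exceed the limit, the casting stays at rest and f = 36.5 N.

f ≈ 36.5 N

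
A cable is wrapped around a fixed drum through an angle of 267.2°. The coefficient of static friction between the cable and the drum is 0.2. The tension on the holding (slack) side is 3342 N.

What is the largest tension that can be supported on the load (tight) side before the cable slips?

T_max ≈ 8490 N

At impending slip the capstan equation gives T₂/T₁ = e^{μβ} with β in radians.
β = 267.2° × π/180 = 4.664 rad.
e^{μβ} = e^{0.2×4.664} = 2.541.
T₂ = T₁ · e^{μβ} = 3342 × 2.541 = 8490 N.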